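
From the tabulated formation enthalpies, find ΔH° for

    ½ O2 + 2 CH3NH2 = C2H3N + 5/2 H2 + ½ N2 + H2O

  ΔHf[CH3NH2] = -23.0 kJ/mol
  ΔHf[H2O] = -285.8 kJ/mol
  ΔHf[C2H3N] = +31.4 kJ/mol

ΔH° = -208.4 kJ/mol

ΔH°rxn = Σ nΔHf°(products) − Σ nΔHf°(reactants).
Products: 1·(+31.4) + 5/2·(+0.0) + 1/2·(+0.0) + 1·(-285.8) = -254.4
Reactants: 1/2·(+0.0) + 2·(-23.0) = -46.0
ΔH° = (-254.4) − (-46.0) = -208.4 kJ/mol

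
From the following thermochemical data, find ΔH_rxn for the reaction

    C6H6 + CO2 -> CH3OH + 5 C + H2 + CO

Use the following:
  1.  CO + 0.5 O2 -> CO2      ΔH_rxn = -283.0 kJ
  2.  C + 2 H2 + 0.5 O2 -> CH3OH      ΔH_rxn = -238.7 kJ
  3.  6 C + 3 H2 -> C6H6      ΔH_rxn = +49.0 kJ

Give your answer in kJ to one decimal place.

eq. 1 reversed: +283.0 kJ
eq. 2 as written: -238.7 kJ
eq. 3 reversed: -49.0 kJ
By Hess's law, ΔH_rxn = (-1)·(-283.0) + (1)·(-238.7) + (-1)·(+49.0) = -4.7 kJ

ΔH_rxn = -4.7 kJ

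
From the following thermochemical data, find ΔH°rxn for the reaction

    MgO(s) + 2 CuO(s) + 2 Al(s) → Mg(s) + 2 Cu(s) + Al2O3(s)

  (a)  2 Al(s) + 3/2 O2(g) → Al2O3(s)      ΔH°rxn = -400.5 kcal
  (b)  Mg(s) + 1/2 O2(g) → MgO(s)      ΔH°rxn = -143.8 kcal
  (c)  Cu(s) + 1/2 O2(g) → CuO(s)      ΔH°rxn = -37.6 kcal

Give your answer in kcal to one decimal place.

(a) as written (Al2O3(s) already on the product side): -400.5 kcal
(b) reversed (reverse to put MgO(s) on the reactant side): +143.8 kcal
(c) reversed and × 2 (reverse to put CuO(s) on the reactant side; scale by 2 for the 2 CuO(s)): (-2)·(-37.6) = +75.2 kcal
ΔH°rxn = (1)·(-400.5) + (-1)·(-143.8) + (-2)·(-37.6) = -181.5 kcal

ΔH°rxn = -181.5 kcal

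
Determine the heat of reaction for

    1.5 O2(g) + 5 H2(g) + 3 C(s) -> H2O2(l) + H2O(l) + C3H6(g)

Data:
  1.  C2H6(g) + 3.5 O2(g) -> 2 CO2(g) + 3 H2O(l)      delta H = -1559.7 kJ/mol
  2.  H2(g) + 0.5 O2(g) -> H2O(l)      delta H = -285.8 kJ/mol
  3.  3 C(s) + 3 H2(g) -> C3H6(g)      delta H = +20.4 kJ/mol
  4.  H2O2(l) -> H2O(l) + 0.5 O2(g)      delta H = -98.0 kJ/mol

delta H = -453.2 kJ/mol

eq. 1: not needed.
eq. 2 × 2: (2)·(-285.8) = -571.6 kJ/mol
eq. 3 as written: +20.4 kJ/mol
eq. 4 reversed: +98.0 kJ/mol
Since enthalpy is a state function, delta H = (2)·(-285.8) + (1)·(+20.4) + (-1)·(-98.0) = -453.2 kJ/mol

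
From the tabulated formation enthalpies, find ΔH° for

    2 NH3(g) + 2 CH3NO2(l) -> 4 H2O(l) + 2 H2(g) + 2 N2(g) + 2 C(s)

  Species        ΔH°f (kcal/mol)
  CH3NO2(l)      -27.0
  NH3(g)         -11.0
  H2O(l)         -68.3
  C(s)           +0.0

Products: 4·(-68.3) + 2·(+0.0) + 2·(+0.0) + 2·(+0.0) = -273.2
Reactants: 2·(-11.0) + 2·(-27.0) = -76.0
ΔH° = (-273.2) − (-76.0) = -197.2 kcal/mol

ΔH° = -197.2 kcal/mol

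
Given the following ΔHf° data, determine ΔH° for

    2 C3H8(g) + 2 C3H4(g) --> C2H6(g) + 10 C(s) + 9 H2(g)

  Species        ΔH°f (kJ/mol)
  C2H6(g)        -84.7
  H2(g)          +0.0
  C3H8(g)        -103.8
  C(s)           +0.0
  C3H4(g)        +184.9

ΔH° = -246.9 kJ/mol

Products: 1·(-84.7) + 10·(+0.0) + 9·(+0.0) = -84.7
Reactants: 2·(-103.8) + 2·(+184.9) = +162.2
ΔH° = (-84.7) − (+162.2) = -246.9 kJ/mol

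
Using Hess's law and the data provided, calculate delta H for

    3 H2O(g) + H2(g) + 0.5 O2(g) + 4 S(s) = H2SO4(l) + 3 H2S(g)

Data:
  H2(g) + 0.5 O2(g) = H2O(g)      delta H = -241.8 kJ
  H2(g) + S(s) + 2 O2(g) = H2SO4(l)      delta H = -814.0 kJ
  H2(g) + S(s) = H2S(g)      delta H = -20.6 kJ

delta H = -150.4 kJ

equation 1 reversed and × 3 (reverse to put H2O(g) on the reactant side; scale by 3 for the 3 H2O(g)): (-3)·(-241.8) = +725.4 kJ
equation 2 as written (H2SO4(l) already on the product side): -814.0 kJ
equation 3 × 3 (scale by 3 for the 3 H2S(g)): (3)·(-20.6) = -61.8 kJ
Since enthalpy is a state function, delta H = (-3)·(-241.8) + (1)·(-814.0) + (3)·(-20.6) = -150.4 kJ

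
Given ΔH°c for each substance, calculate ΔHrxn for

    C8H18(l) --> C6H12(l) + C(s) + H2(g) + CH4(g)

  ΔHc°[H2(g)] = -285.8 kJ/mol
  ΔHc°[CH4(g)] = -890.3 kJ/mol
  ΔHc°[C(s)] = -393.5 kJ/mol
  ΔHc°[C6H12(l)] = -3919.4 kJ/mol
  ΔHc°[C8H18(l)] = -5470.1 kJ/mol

ΔHrxn = 18.9 kJ/mol

With combustion enthalpies, reactants minus products:
= [1·(-5470.1)] − [1·(-3919.4) + 1·(-393.5) + 1·(-285.8) + 1·(-890.3)]
= 18.9 kJ/mol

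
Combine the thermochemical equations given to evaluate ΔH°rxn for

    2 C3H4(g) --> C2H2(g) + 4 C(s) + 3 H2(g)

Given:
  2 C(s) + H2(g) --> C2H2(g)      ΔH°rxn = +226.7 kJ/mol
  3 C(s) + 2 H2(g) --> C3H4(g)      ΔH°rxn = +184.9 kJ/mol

ΔH°rxn = -143.1 kJ/mol

equation 1 as written: +226.7 kJ/mol
equation 2 reversed and × 2: (-2)·(+184.9) = -369.8 kJ/mol
Since enthalpy is a state function, ΔH°rxn = (+226.7) + (-369.8) = -143.1 kJ/mol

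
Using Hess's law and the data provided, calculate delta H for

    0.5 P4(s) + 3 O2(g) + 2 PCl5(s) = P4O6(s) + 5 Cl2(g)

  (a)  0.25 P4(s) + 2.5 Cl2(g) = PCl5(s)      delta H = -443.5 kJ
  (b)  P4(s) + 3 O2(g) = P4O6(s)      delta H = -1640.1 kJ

(a) reversed and × 2: (-2)·(-443.5) = +887.0 kJ
(b) as written: -1640.1 kJ
delta H = (+887.0) + (-1640.1) = -753.1 kJ

delta H = -753.1 kJ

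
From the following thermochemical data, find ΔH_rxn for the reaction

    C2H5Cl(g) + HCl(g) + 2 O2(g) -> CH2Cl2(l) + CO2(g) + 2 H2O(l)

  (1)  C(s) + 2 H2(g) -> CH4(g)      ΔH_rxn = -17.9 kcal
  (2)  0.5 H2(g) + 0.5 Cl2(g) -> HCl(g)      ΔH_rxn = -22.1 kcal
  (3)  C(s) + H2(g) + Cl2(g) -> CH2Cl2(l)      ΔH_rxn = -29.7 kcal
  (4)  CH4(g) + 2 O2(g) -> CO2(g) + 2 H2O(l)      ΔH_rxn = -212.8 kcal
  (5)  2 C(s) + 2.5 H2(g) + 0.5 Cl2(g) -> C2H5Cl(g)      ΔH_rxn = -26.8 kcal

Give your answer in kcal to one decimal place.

ΔH_rxn = -211.5 kcal

(1) as written: -17.9 kcal
(2) reversed (HCl(g) must end up as a reactant): +22.1 kcal
(3) as written (CH2Cl2(l) already on the product side): -29.7 kcal
(4) as written (CO2(g) already on the product side): -212.8 kcal
(5) reversed (C2H5Cl(g) must end up as a reactant): +26.8 kcal
Summing the manipulated equations, ΔH_rxn = (-17.9) + (+22.1) + (-29.7) + (-212.8) + (+26.8) = -211.5 kcal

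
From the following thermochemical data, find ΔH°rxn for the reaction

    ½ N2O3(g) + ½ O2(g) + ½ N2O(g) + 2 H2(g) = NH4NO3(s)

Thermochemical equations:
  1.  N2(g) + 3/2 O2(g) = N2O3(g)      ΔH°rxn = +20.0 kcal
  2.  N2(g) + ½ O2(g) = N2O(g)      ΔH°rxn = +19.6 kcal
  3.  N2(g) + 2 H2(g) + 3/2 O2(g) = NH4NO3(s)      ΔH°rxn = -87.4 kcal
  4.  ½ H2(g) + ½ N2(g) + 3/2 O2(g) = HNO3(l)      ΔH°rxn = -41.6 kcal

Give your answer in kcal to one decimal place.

eq. 1 reversed and × 1/2: (-1/2)·(+20.0) = -10.0 kcal
eq. 2 reversed and × 1/2: (-1/2)·(+19.6) = -9.8 kcal
eq. 3 as written: -87.4 kcal
eq. 4: not needed.
Summing the manipulated equations, ΔH°rxn = (-1/2)·(+20.0) + (-1/2)·(+19.6) + (1)·(-87.4) = -107.2 kcal

ΔH°rxn = -107.2 kcal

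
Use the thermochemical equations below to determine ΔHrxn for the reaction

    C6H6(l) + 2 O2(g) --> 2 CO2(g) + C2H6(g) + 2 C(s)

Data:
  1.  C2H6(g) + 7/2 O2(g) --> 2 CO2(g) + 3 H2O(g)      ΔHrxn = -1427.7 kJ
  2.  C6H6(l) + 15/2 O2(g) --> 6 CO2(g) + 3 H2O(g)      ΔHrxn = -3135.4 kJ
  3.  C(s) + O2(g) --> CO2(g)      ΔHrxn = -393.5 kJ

ΔHrxn = -920.7 kJ

eq. 1 reversed (reverse to put C2H6(g) on the product side): +1427.7 kJ
eq. 2 as written (C6H6(l) already on the reactant side): -3135.4 kJ
eq. 3 reversed and × 2 (reverse to put C(s) on the product side; scale by 2 for the 2 C(s)): (-2)·(-393.5) = +787.0 kJ
Combining the equations, ΔHrxn = (-1)·(-1427.7) + (1)·(-3135.4) + (-2)·(-393.5) = -920.7 kJ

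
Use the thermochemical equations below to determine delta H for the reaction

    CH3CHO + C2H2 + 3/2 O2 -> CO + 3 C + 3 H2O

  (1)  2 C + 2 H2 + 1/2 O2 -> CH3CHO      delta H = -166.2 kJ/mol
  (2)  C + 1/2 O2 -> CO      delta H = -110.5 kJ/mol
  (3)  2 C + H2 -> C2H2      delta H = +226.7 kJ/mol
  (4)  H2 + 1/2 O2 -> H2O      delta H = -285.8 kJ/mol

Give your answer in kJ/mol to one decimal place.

delta H = -1028.4 kJ/mol

(1) reversed (CH3CHO must end up as a reactant): +166.2 kJ/mol
(2) as written (CO already on the product side): -110.5 kJ/mol
(3) reversed (reverse to put C2H2 on the reactant side): -226.7 kJ/mol
(4) × 3 (scale by 3 for the 3 H2O): (3)·(-285.8) = -857.4 kJ/mol
delta H = (+166.2) + (-110.5) + (-226.7) + (-857.4) = -1028.4 kJ/mol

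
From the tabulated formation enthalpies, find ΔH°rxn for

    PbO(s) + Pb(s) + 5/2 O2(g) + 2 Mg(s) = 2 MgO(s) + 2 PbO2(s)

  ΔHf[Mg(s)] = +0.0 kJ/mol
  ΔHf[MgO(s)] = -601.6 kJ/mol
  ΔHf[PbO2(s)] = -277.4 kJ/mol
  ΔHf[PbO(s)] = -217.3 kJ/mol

ΔH°rxn = -1540.7 kJ/mol

Products: 2·(-601.6) + 2·(-277.4) = -1758.0
Reactants: 1·(-217.3) + 1·(+0.0) + 5/2·(+0.0) + 2·(+0.0) = -217.3
ΔH°rxn = (-1758.0) − (-217.3) = -1540.7 kJ/mol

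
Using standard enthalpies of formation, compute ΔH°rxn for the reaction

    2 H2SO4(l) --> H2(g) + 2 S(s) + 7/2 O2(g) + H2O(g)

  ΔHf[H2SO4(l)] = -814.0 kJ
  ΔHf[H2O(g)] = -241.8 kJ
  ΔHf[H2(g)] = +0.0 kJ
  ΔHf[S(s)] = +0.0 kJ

ΔH°rxn = Σ nΔHf°(products) − Σ nΔHf°(reactants).
Products: 1·(+0.0) + 2·(+0.0) + 7/2·(+0.0) + 1·(-241.8) = -241.8
Reactants: 2·(-814.0) = -1628.0
ΔH°rxn = (-241.8) − (-1628.0) = 1386.2 kJ

ΔH°rxn = 1386.2 kJ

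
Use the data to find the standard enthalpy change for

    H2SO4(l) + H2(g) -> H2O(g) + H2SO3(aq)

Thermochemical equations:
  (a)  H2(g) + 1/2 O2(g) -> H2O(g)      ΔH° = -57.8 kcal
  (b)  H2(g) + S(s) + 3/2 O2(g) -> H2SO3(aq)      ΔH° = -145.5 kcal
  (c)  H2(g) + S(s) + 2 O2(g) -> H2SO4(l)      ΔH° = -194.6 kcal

(a) as written: -57.8 kcal
(b) as written: -145.5 kcal
(c) reversed: +194.6 kcal
Since enthalpy is a state function, ΔH° = (-57.8) + (-145.5) + (+194.6) = -8.7 kcal

ΔH° = -8.7 kcal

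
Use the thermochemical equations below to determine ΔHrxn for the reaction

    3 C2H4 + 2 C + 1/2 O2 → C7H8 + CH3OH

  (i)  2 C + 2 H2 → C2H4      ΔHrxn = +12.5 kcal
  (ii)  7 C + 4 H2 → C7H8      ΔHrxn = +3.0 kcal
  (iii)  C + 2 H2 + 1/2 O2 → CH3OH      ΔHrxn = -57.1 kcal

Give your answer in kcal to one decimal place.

(i) reversed and × 3 (reverse to put C2H4 on the reactant side; ×3 to match 3 C2H4 in the target): (-3)·(+12.5) = -37.5 kcal
(ii) as written (C7H8 already on the product side): +3.0 kcal
(iii) as written (CH3OH already on the product side): -57.1 kcal
Summing the manipulated equations, ΔHrxn = (-3)·(+12.5) + (1)·(+3.0) + (1)·(-57.1) = -91.6 kcal

ΔHrxn = -91.6 kcal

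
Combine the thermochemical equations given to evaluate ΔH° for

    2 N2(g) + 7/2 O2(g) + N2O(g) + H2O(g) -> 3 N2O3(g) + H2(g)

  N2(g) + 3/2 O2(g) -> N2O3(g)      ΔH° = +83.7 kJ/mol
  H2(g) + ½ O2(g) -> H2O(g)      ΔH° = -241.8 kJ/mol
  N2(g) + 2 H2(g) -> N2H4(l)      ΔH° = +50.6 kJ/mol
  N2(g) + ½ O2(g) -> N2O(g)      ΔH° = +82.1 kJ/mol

ΔH° = 410.8 kJ/mol

equation 1 × 3 (×3 to match 3 N2O3(g) in the target): (3)·(+83.7) = +251.1 kJ/mol
equation 2 reversed (H2O(g) must end up as a reactant): +241.8 kJ/mol
equation 3: not needed (N2H4(l) appears nowhere else).
equation 4 reversed (N2O(g) must end up as a reactant): -82.1 kJ/mol
ΔH° = (+251.1) + (+241.8) + (-82.1) = 410.8 kJ/mol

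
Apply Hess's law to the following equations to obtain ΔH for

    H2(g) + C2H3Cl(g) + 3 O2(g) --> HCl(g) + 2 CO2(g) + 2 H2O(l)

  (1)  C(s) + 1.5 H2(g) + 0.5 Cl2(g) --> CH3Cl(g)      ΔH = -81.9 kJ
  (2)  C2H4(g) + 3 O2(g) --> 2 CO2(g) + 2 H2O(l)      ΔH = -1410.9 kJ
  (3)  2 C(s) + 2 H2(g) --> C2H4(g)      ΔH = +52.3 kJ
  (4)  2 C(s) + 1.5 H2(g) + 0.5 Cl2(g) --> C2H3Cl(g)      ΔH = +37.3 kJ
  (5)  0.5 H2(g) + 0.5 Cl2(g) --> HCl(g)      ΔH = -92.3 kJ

ΔH = -1488.2 kJ

(1): not needed.
(2) as written: -1410.9 kJ
(3) as written: +52.3 kJ
(4) reversed: -37.3 kJ
(5) as written: -92.3 kJ
ΔH = (1)·(-1410.9) + (1)·(+52.3) + (-1)·(+37.3) + (1)·(-92.3) = -1488.2 kJ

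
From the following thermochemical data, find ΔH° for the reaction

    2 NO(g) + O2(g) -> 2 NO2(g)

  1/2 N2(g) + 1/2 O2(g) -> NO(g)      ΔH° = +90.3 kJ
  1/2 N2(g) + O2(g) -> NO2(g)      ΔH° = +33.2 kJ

ΔH° = -114.2 kJ

equation 1 reversed and × 2: (-2)·(+90.3) = -180.6 kJ
equation 2 × 2: (2)·(+33.2) = +66.4 kJ
Since enthalpy is a state function, ΔH° = (-180.6) + (+66.4) = -114.2 kJ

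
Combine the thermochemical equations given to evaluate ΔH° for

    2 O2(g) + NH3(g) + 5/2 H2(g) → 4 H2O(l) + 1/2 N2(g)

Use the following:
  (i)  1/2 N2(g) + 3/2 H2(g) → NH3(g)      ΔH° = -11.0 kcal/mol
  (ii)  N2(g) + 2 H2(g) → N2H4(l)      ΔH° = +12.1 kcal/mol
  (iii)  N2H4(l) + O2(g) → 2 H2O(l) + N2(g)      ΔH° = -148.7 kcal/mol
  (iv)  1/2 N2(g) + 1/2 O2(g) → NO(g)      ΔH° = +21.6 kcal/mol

ΔH° = -262.2 kcal/mol

(i) reversed (NH3(g) must end up as a reactant): +11.0 kcal/mol
(ii) × 2: (2)·(+12.1) = +24.2 kcal/mol
(iii) × 2 (×2 to match 4 H2O(l) in the target): (2)·(-148.7) = -297.4 kcal/mol
(iv): not needed (NO(g) appears nowhere else).
Since enthalpy is a state function, ΔH° = (-1)·(-11.0) + (2)·(+12.1) + (2)·(-148.7) = -262.2 kcal/mol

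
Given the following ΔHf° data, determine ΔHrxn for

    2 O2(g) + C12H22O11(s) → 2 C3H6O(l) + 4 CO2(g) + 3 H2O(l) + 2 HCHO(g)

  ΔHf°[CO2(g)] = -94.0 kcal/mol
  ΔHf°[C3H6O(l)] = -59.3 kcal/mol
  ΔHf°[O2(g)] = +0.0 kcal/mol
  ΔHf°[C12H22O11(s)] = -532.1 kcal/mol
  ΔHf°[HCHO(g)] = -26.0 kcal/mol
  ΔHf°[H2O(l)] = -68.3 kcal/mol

ΔH°rxn = Σ nΔHf°(products) − Σ nΔHf°(reactants).
Products: 2·(-59.3) + 4·(-94.0) + 3·(-68.3) + 2·(-26.0) = -751.5
Reactants: 2·(+0.0) + 1·(-532.1) = -532.1
ΔHrxn = (-751.5) − (-532.1) = -219.4 kcal/mol

ΔHrxn = -219.4 kcal/mol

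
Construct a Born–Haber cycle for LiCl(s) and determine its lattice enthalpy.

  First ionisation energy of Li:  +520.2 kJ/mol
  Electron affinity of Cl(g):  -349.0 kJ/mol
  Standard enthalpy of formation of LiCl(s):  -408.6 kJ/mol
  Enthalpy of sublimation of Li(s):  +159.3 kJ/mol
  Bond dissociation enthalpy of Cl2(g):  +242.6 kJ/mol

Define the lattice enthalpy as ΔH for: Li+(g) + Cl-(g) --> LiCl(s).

ΔHf° = 1·ΔHsub + 1·(ΣIE) + 1/2·D(Cl2) + 1·EA + U
-408.6 = 1·(+159.3) + 1·(+520.2) + 1/2·(+242.6) + 1·(-349.0) + U
U = -408.6 − (+451.8) = -860.4 kJ/mol

U = -860.4 kJ/mol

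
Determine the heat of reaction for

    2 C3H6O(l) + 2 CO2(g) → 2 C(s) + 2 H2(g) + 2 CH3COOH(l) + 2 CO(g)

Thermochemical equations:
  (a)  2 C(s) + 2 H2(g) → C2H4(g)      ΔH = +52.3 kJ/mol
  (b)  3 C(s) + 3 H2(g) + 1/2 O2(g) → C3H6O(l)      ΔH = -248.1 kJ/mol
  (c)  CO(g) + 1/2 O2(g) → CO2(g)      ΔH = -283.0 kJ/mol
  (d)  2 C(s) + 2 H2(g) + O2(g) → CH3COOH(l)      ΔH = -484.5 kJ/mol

(a): not needed.
(b) reversed and × 2: (-2)·(-248.1) = +496.2 kJ/mol
(c) reversed and × 2: (-2)·(-283.0) = +566.0 kJ/mol
(d) × 2: (2)·(-484.5) = -969.0 kJ/mol
Summing the manipulated equations, ΔH = (+496.2) + (+566.0) + (-969.0) = 93.2 kJ/mol

ΔH = 93.2 kJ/mol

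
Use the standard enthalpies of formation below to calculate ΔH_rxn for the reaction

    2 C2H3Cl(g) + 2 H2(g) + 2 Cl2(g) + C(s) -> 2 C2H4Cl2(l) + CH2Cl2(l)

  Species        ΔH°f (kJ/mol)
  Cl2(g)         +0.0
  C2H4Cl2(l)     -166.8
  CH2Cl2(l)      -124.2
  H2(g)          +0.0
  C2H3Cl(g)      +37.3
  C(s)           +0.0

ΔH°rxn = Σ nΔHf°(products) − Σ nΔHf°(reactants).
Products: 2·(-166.8) + 1·(-124.2) = -457.8
Reactants: 2·(+37.3) + 2·(+0.0) + 2·(+0.0) + 1·(+0.0) = +74.6
ΔH_rxn = (-457.8) − (+74.6) = -532.4 kJ/mol

ΔH_rxn = -532.4 kJ/mol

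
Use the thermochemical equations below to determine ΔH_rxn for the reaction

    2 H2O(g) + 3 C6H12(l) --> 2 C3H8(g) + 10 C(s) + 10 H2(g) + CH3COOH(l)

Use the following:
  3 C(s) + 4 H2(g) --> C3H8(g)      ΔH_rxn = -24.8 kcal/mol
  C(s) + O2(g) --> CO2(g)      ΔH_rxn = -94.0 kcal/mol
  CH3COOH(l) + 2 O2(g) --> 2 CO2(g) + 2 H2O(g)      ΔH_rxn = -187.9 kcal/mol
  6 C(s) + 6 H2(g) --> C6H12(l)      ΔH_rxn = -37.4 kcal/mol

ΔH_rxn = 62.5 kcal/mol

equation 1 × 2 (scale by 2 for the 2 C3H8(g)): (2)·(-24.8) = -49.6 kcal/mol
equation 2 × 2: (2)·(-94.0) = -188.0 kcal/mol
equation 3 reversed (reverse to put CH3COOH(l) on the product side): +187.9 kcal/mol
equation 4 reversed and × 3 (C6H12(l) must end up as a reactant; ×3 to match 3 C6H12(l) in the target): (-3)·(-37.4) = +112.2 kcal/mol
By Hess's law, ΔH_rxn = (-49.6) + (-188.0) + (+187.9) + (+112.2) = 62.5 kcal/mol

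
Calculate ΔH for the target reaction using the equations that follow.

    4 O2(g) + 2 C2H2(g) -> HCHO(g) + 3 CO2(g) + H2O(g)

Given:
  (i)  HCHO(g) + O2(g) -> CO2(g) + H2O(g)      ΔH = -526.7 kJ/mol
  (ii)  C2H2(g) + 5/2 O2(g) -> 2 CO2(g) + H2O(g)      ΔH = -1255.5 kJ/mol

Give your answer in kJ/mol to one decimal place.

ΔH = -1984.3 kJ/mol

(i) reversed: +526.7 kJ/mol
(ii) × 2: (2)·(-1255.5) = -2511.0 kJ/mol
ΔH = (-1)·(-526.7) + (2)·(-1255.5) = -1984.3 kJ/mol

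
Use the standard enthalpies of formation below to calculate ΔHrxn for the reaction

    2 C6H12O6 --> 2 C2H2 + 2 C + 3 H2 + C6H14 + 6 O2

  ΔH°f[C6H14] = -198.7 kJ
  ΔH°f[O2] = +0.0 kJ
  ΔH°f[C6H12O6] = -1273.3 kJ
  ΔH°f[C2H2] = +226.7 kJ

ΔH°rxn = Σ nΔHf°(products) − Σ nΔHf°(reactants).
Products: 2·(+226.7) + 2·(+0.0) + 3·(+0.0) + 1·(-198.7) + 6·(+0.0) = +254.7
Reactants: 2·(-1273.3) = -2546.6
ΔHrxn = (+254.7) − (-2546.6) = 2801.3 kJ

ΔHrxn = 2801.3 kJ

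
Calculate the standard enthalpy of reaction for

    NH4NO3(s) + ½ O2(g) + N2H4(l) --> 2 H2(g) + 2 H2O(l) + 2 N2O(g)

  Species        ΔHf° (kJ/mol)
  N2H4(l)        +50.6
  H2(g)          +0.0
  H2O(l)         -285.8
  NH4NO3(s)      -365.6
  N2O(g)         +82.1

Products: 2·(+0.0) + 2·(-285.8) + 2·(+82.1) = -407.4
Reactants: 1·(-365.6) + 1/2·(+0.0) + 1·(+50.6) = -315.0
ΔH° = (-407.4) − (-315.0) = -92.4 kJ/mol

ΔH° = -92.4 kJ/mol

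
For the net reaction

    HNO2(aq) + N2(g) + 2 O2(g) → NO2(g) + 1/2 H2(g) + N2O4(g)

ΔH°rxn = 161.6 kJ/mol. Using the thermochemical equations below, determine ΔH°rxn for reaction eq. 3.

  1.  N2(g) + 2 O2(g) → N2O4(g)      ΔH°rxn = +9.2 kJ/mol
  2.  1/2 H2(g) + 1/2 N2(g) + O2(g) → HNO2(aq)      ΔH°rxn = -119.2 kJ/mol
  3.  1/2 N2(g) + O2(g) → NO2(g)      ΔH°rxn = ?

ΔH°rxn = 33.2 kJ/mol

eq. 1 as written (N2O4(g) already on the product side): +9.2 kJ/mol
eq. 2 reversed (reverse to put HNO2(aq) on the reactant side): +119.2 kJ/mol
eq. 3 as written (NO2(g) already on the product side): contributes x
+161.6 = (+9.2) + (+119.2) + x
x = (+161.6 − (+128.4)) / (1) = 33.2 kJ/mol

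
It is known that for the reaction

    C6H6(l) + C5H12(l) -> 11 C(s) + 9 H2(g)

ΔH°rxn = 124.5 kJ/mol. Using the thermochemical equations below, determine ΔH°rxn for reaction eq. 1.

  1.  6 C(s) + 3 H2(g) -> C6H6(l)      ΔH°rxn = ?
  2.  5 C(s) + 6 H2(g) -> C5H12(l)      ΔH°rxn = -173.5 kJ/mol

eq. 1 reversed (reverse to put C6H6(l) on the reactant side): contributes −x
eq. 2 reversed (C5H12(l) must end up as a reactant): +173.5 kJ/mol
+124.5 = (+173.5) − x
x = (+124.5 − (+173.5)) / (-1) = 49.0 kJ/mol

ΔH°rxn = 49.0 kJ/mol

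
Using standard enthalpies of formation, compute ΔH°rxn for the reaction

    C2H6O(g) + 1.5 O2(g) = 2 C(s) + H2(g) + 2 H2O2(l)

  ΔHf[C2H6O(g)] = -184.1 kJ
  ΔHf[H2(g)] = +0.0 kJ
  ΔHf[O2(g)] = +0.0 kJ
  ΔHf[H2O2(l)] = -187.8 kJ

ΔH°rxn = Σ nΔHf°(products) − Σ nΔHf°(reactants).
Products: 2·(+0.0) + 1·(+0.0) + 2·(-187.8) = -375.6
Reactants: 1·(-184.1) + 3/2·(+0.0) = -184.1
ΔH°rxn = (-375.6) − (-184.1) = -191.5 kJ

ΔH°rxn = -191.5 kJ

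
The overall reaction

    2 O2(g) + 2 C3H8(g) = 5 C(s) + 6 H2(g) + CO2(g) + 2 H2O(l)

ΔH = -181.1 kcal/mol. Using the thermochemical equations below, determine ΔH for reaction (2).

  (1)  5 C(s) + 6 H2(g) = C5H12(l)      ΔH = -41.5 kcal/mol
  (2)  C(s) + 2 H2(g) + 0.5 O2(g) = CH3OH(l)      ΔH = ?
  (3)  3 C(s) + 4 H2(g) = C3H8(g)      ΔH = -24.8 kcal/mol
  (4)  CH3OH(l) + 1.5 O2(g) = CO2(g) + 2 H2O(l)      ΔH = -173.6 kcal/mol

(1): not needed (C5H12(l) appears nowhere else).
(2) as written: contributes x
(3) reversed and × 2 (reverse to put C3H8(g) on the reactant side; ×2 to match 2 C3H8(g) in the target): (-2)·(-24.8) = +49.6 kcal/mol
(4) as written (CO2(g) already on the product side): -173.6 kcal/mol
-181.1 = (+49.6) + (-173.6) + x
x = (-181.1 − (-124.0)) / (1) = -57.1 kcal/mol

ΔH = -57.1 kcal/mol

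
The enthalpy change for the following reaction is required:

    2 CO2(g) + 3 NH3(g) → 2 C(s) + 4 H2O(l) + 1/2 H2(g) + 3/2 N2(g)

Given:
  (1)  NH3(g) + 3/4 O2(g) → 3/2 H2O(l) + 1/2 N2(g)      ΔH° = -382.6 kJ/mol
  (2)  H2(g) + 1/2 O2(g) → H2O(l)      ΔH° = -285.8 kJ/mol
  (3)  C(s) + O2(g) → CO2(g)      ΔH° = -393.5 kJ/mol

(1) × 3: (3)·(-382.6) = -1147.8 kJ/mol
(2) reversed and × 1/2: (-1/2)·(-285.8) = +142.9 kJ/mol
(3) reversed and × 2: (-2)·(-393.5) = +787.0 kJ/mol
By Hess's law, ΔH° = (3)·(-382.6) + (-1/2)·(-285.8) + (-2)·(-393.5) = -217.9 kJ/mol

ΔH° = -217.9 kJ/mol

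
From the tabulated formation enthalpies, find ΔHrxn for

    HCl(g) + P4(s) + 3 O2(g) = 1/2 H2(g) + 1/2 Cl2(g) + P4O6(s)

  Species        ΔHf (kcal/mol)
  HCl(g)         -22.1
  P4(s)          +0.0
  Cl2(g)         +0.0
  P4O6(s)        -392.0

Products: 1/2·(+0.0) + 1/2·(+0.0) + 1·(-392.0) = -392.0
Reactants: 1·(-22.1) + 1·(+0.0) + 3·(+0.0) = -22.1
ΔHrxn = (-392.0) − (-22.1) = -369.9 kcal/mol

ΔHrxn = -369.9 kcal/mol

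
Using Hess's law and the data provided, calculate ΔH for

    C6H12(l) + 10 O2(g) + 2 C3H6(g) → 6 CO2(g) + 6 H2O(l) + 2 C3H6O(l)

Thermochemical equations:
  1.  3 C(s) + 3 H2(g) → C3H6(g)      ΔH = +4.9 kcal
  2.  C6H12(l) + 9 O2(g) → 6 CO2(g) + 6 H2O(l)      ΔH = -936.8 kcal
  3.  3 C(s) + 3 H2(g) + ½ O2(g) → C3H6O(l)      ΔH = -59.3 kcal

eq. 1 reversed and × 2 (reverse to put C3H6(g) on the reactant side; ×2 to match 2 C3H6(g) in the target): (-2)·(+4.9) = -9.8 kcal
eq. 2 as written (C6H12(l) already on the reactant side): -936.8 kcal
eq. 3 × 2 (×2 to match 2 C3H6O(l) in the target): (2)·(-59.3) = -118.6 kcal
Combining the equations, ΔH = (-9.8) + (-936.8) + (-118.6) = -1065.2 kcal

ΔH = -1065.2 kcal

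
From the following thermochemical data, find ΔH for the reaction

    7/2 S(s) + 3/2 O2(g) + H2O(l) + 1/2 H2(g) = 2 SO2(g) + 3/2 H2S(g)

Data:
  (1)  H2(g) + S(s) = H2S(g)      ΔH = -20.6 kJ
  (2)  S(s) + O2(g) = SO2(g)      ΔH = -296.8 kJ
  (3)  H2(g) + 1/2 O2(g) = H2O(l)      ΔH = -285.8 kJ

(1) × 3/2 (×3/2 to match 3/2 H2S(g) in the target): (3/2)·(-20.6) = -30.9 kJ
(2) × 2 (×2 to match 2 SO2(g) in the target): (2)·(-296.8) = -593.6 kJ
(3) reversed (reverse to put H2O(l) on the reactant side): +285.8 kJ
Since enthalpy is a state function, ΔH = (-30.9) + (-593.6) + (+285.8) = -338.7 kJ

ΔH = -338.7 kJ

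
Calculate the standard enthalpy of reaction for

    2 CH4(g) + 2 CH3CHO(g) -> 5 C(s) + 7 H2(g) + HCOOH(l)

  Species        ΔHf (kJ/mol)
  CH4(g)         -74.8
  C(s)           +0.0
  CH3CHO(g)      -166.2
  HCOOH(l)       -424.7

ΔH° = 57.3 kJ/mol

ΔH°rxn = Σ nΔHf°(products) − Σ nΔHf°(reactants).
Products: 5·(+0.0) + 7·(+0.0) + 1·(-424.7) = -424.7
Reactants: 2·(-74.8) + 2·(-166.2) = -482.0
ΔH° = (-424.7) − (-482.0) = 57.3 kJ/mol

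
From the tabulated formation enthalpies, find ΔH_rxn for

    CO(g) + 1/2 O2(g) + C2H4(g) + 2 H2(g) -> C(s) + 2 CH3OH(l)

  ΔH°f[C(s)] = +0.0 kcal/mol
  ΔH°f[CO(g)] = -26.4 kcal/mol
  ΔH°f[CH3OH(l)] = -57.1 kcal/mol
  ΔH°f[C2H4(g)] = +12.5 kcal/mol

ΔH_rxn = -100.3 kcal/mol

Products: 1·(+0.0) + 2·(-57.1) = -114.2
Reactants: 1·(-26.4) + 1/2·(+0.0) + 1·(+12.5) + 2·(+0.0) = -13.9
ΔH_rxn = (-114.2) − (-13.9) = -100.3 kcal/mol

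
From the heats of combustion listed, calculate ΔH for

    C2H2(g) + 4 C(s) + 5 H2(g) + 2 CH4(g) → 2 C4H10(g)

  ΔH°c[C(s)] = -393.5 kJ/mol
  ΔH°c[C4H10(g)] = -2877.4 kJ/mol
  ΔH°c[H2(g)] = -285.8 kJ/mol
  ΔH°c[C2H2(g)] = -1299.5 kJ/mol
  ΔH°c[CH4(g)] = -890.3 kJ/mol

Using ΔH = Σ nΔHc°(reactants) − Σ nΔHc°(products):
= [1·(-1299.5) + 4·(-393.5) + 5·(-285.8) + 2·(-890.3)] − [2·(-2877.4)]
= -328.3 kJ/mol

ΔH = -328.3 kJ/mol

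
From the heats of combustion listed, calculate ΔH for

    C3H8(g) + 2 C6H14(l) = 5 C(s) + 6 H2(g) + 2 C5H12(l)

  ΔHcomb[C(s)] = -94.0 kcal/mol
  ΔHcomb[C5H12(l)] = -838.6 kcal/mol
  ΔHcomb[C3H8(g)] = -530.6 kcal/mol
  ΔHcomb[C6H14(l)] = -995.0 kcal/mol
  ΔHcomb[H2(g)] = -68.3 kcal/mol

Using ΔH = Σ nΔHc°(reactants) − Σ nΔHc°(products):
= [1·(-530.6) + 2·(-995.0)] − [5·(-94.0) + 6·(-68.3) + 2·(-838.6)]
= 36.4 kcal/mol

ΔH = 36.4 kcal/mol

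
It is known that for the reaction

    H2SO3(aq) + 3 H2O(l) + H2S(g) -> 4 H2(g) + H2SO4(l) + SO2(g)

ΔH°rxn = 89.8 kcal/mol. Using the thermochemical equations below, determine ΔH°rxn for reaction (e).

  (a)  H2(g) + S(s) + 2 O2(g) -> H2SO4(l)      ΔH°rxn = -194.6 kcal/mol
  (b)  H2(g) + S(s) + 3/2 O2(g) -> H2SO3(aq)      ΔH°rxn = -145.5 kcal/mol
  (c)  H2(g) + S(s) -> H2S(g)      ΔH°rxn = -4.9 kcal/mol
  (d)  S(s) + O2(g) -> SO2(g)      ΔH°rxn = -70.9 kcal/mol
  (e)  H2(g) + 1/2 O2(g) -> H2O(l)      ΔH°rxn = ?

(a) as written (H2SO4(l) already on the product side): -194.6 kcal/mol
(b) reversed (reverse to put H2SO3(aq) on the reactant side): +145.5 kcal/mol
(c) reversed (H2S(g) must end up as a reactant): +4.9 kcal/mol
(d) as written (SO2(g) already on the product side): -70.9 kcal/mol
(e) reversed and × 3 (reverse to put H2O(l) on the reactant side; scale by 3 for the 3 H2O(l)): contributes −3·x
+89.8 = (-194.6) + (+145.5) + (+4.9) + (-70.9) − 3·x
x = (+89.8 − (-115.1)) / (-3) = -68.3 kcal/mol

ΔH°rxn = -68.3 kcal/mol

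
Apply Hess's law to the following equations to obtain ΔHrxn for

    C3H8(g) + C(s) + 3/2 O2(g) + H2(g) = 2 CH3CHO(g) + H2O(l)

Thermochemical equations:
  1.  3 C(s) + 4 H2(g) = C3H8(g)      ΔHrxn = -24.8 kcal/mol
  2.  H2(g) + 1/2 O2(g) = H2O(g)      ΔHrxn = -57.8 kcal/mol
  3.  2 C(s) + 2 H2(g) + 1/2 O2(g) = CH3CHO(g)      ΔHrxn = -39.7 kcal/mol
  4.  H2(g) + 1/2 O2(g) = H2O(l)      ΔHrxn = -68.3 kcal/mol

ΔHrxn = -122.9 kcal/mol

eq. 1 reversed (C3H8(g) must end up as a reactant): +24.8 kcal/mol
eq. 2: not needed (H2O(g) appears nowhere else).
eq. 3 × 2 (scale by 2 for the 2 CH3CHO(g)): (2)·(-39.7) = -79.4 kcal/mol
eq. 4 as written (H2O(l) already on the product side): -68.3 kcal/mol
ΔHrxn = (-1)·(-24.8) + (2)·(-39.7) + (1)·(-68.3) = -122.9 kcal/mol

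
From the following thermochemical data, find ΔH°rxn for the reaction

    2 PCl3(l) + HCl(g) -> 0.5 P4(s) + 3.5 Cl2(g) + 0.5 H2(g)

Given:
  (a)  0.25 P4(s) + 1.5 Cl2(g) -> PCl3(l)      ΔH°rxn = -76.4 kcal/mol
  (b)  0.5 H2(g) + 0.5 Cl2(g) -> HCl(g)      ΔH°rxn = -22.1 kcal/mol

(a) reversed and × 2 (PCl3(l) must end up as a reactant; scale by 2 for the 2 PCl3(l)): (-2)·(-76.4) = +152.8 kcal/mol
(b) reversed (reverse to put HCl(g) on the reactant side): +22.1 kcal/mol
ΔH°rxn = (-2)·(-76.4) + (-1)·(-22.1) = 174.9 kcal/mol

ΔH°rxn = 174.9 kcal/mol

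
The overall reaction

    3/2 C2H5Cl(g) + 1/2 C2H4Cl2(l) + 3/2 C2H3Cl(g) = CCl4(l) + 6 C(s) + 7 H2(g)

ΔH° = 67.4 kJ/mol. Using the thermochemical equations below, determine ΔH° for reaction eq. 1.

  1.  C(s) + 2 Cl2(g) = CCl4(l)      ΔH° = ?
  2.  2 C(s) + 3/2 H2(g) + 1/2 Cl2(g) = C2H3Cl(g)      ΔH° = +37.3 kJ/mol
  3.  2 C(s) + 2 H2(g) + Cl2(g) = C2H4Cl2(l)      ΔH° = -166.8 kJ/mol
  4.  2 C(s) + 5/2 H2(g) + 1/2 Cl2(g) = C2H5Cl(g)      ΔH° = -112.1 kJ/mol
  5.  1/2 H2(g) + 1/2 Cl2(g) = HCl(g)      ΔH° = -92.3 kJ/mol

eq. 1 as written: contributes x
eq. 2 reversed and × 3/2: (-3/2)·(+37.3) = -55.95 kJ/mol
eq. 3 reversed and × 1/2: (-1/2)·(-166.8) = +83.4 kJ/mol
eq. 4 reversed and × 3/2: (-3/2)·(-112.1) = +168.15 kJ/mol
eq. 5: not needed.
+67.4 = (-55.95) + (+83.4) + (+168.15) + x
x = (+67.4 − (+195.6)) / (1) = -128.2 kJ/mol

ΔH° = -128.2 kJ/mol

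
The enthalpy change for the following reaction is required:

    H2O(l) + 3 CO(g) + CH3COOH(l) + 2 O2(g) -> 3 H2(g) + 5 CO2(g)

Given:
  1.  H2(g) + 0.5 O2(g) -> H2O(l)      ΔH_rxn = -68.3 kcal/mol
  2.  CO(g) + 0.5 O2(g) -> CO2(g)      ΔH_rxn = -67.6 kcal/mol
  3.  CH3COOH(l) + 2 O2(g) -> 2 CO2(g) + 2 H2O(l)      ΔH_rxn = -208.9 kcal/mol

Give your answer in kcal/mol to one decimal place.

ΔH_rxn = -206.8 kcal/mol

eq. 1 reversed and × 3 (H2(g) must end up as a product; ×3 to match 3 H2(g) in the target): (-3)·(-68.3) = +204.9 kcal/mol
eq. 2 × 3 (scale by 3 for the 3 CO(g)): (3)·(-67.6) = -202.8 kcal/mol
eq. 3 as written (CH3COOH(l) already on the reactant side): -208.9 kcal/mol
By Hess's law, ΔH_rxn = (-3)·(-68.3) + (3)·(-67.6) + (1)·(-208.9) = -206.8 kcal/mol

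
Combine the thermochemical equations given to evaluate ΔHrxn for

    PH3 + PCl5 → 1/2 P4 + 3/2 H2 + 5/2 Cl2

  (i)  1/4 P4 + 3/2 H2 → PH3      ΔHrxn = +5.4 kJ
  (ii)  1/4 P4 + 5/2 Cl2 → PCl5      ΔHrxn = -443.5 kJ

(i) reversed: -5.4 kJ
(ii) reversed: +443.5 kJ
Since enthalpy is a state function, ΔHrxn = (-5.4) + (+443.5) = 438.1 kJ

ΔHrxn = 438.1 kJ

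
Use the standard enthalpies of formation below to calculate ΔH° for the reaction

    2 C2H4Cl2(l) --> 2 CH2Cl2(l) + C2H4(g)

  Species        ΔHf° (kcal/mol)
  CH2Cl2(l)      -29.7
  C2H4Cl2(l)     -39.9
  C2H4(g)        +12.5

ΔH° = 32.9 kcal/mol

Products: 2·(-29.7) + 1·(+12.5) = -46.9
Reactants: 2·(-39.9) = -79.8
ΔH° = (-46.9) − (-79.8) = 32.9 kcal/mol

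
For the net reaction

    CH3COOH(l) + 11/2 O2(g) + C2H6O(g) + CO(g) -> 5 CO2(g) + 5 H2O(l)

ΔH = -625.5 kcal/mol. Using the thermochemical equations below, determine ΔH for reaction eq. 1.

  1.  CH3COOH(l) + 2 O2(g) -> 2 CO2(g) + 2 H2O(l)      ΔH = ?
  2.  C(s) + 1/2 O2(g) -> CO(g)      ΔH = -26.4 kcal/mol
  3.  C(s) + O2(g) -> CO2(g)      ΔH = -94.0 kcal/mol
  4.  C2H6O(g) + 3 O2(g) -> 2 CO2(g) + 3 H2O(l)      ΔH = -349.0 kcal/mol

ΔH = -208.9 kcal/mol

eq. 1 as written: contributes x
eq. 2 reversed: +26.4 kcal/mol
eq. 3 as written: -94.0 kcal/mol
eq. 4 as written: -349.0 kcal/mol
-625.5 = (+26.4) + (-94.0) + (-349.0) + x
x = (-625.5 − (-416.6)) / (1) = -208.9 kcal/mol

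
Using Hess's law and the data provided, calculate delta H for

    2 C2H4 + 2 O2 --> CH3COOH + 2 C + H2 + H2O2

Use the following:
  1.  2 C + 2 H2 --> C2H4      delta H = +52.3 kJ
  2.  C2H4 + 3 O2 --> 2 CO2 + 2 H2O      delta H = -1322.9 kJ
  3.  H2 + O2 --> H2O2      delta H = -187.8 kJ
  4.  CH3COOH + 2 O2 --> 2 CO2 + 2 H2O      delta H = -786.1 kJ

eq. 1 reversed: -52.3 kJ
eq. 2 as written: -1322.9 kJ
eq. 3 as written: -187.8 kJ
eq. 4 reversed: +786.1 kJ
delta H = (-1)·(+52.3) + (1)·(-1322.9) + (1)·(-187.8) + (-1)·(-786.1) = -776.9 kJ

delta H = -776.9 kJ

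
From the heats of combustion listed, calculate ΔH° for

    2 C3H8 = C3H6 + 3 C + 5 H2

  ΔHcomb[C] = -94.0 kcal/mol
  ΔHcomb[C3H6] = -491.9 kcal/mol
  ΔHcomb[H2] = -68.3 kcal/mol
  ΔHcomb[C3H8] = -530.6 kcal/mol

ΔH° = 54.2 kcal/mol

Using ΔH = Σ nΔHc°(reactants) − Σ nΔHc°(products):
= [2·(-530.6)] − [1·(-491.9) + 3·(-94.0) + 5·(-68.3)]
= 54.2 kcal/mol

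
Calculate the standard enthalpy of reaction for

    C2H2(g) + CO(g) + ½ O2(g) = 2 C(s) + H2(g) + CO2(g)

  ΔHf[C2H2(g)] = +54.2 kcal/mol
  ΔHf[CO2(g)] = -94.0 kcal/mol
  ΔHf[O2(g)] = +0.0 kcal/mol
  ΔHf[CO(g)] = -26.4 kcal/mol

ΔH°rxn = -121.8 kcal/mol

ΔH°rxn = Σ nΔHf°(products) − Σ nΔHf°(reactants).
Products: 2·(+0.0) + 1·(+0.0) + 1·(-94.0) = -94.0
Reactants: 1·(+54.2) + 1·(-26.4) + 1/2·(+0.0) = +27.8
ΔH°rxn = (-94.0) − (+27.8) = -121.8 kcal/mol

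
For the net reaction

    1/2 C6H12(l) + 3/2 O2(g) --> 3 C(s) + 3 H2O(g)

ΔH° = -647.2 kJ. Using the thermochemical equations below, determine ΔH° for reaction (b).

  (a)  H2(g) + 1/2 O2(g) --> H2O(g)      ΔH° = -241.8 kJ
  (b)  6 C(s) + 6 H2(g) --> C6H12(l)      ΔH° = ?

ΔH° = -156.4 kJ

(a) × 3: (3)·(-241.8) = -725.4 kJ
(b) reversed and × 1/2: contributes −1/2·x
-647.2 = (-725.4) − 1/2·x
x = (-647.2 − (-725.4)) / (-1/2) = -156.4 kJ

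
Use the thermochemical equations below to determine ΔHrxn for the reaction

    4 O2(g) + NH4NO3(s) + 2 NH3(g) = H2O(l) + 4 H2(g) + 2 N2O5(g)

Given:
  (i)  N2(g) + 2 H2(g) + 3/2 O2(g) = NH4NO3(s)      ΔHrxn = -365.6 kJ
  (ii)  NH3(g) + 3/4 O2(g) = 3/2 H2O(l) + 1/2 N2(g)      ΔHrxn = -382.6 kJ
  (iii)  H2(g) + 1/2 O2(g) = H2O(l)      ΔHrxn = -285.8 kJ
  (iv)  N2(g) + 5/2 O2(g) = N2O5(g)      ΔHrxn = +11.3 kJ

ΔHrxn = 194.6 kJ

(i) reversed: +365.6 kJ
(ii) × 2: (2)·(-382.6) = -765.2 kJ
(iii) reversed and × 2: (-2)·(-285.8) = +571.6 kJ
(iv) × 2: (2)·(+11.3) = +22.6 kJ
ΔHrxn = (+365.6) + (-765.2) + (+571.6) + (+22.6) = 194.6 kJ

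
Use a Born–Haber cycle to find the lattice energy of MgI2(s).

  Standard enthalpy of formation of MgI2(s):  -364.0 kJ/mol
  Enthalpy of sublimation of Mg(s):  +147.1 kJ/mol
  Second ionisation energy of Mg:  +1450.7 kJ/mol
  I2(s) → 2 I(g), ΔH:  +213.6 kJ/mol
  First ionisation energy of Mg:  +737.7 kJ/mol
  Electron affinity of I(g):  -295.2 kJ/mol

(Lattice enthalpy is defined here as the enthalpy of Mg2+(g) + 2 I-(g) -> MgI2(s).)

ΔHf° = 1·ΔHsub + 1·(ΣIE) + 1·D(I2) + 2·EA + U
-364.0 = 1·(+147.1) + 1·(+2188.4) + 1·(+213.6) + 2·(-295.2) + U
U = -364.0 − (+1958.7) = -2322.7 kJ/mol

U = -2322.7 kJ/mol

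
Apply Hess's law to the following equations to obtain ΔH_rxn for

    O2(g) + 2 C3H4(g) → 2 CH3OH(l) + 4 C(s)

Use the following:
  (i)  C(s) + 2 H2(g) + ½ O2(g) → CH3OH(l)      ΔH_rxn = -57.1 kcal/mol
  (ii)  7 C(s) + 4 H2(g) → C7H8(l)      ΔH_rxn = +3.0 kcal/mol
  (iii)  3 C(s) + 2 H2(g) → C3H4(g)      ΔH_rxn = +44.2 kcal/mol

ΔH_rxn = -202.6 kcal/mol

(i) × 2 (scale by 2 for the 2 CH3OH(l)): (2)·(-57.1) = -114.2 kcal/mol
(ii): not needed (C7H8(l) appears nowhere else).
(iii) reversed and × 2 (C3H4(g) must end up as a reactant; scale by 2 for the 2 C3H4(g)): (-2)·(+44.2) = -88.4 kcal/mol
Since enthalpy is a state function, ΔH_rxn = (-114.2) + (-88.4) = -202.6 kcal/mol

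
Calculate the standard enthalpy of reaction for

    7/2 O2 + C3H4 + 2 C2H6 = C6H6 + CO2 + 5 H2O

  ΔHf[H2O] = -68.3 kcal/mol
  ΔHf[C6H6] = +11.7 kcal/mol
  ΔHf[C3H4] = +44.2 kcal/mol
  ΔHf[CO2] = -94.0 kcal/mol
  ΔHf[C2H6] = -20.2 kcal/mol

ΔH° = -427.6 kcal/mol

Products: 1·(+11.7) + 1·(-94.0) + 5·(-68.3) = -423.8
Reactants: 7/2·(+0.0) + 1·(+44.2) + 2·(-20.2) = +3.8
ΔH° = (-423.8) − (+3.8) = -427.6 kcal/mol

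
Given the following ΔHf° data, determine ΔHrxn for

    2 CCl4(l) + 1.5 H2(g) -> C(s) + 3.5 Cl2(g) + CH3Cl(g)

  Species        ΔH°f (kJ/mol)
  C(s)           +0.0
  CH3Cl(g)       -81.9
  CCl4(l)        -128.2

ΔH°rxn = Σ nΔHf°(products) − Σ nΔHf°(reactants).
Products: 1·(+0.0) + 7/2·(+0.0) + 1·(-81.9) = -81.9
Reactants: 2·(-128.2) + 3/2·(+0.0) = -256.4
ΔHrxn = (-81.9) − (-256.4) = 174.5 kJ/mol

ΔHrxn = 174.5 kJ/mol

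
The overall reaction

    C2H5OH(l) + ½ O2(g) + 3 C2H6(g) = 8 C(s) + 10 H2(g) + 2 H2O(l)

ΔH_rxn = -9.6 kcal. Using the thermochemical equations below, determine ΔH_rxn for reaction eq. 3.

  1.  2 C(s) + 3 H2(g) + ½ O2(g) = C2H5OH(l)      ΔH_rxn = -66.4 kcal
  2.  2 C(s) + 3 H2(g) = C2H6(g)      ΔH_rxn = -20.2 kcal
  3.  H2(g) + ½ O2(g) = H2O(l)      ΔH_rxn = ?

eq. 1 reversed: +66.4 kcal
eq. 2 reversed and × 3: (-3)·(-20.2) = +60.6 kcal
eq. 3 × 2: contributes 2·x
-9.6 = (+66.4) + (+60.6) + 2·x
x = (-9.6 − (+127.0)) / (2) = -68.3 kcal

ΔH_rxn = -68.3 kcal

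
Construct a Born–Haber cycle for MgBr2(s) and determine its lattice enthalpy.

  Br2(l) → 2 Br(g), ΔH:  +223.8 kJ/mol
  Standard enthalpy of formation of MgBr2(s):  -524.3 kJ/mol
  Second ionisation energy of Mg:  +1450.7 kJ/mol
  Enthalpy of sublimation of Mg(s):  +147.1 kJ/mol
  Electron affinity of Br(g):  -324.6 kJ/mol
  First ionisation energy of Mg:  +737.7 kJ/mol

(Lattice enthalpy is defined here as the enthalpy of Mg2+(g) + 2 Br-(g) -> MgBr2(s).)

ΔHf° = 1·ΔHsub + 1·(ΣIE) + 1·D(Br2) + 2·EA + U
-524.3 = 1·(+147.1) + 1·(+2188.4) + 1·(+223.8) + 2·(-324.6) + U
U = -524.3 − (+1910.1) = -2434.4 kJ/mol

U = -2434.4 kJ/mol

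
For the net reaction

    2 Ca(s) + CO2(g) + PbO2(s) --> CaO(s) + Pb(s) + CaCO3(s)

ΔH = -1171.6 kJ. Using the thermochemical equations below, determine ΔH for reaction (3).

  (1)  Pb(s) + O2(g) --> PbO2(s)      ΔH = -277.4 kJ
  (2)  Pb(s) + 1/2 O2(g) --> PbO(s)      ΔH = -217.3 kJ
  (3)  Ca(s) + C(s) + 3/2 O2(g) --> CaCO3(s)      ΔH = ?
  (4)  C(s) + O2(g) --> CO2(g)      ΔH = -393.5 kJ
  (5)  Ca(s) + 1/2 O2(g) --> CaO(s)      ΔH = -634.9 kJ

ΔH = -1207.6 kJ

(1) reversed: +277.4 kJ
(2): not needed.
(3) as written: contributes x
(4) reversed: +393.5 kJ
(5) as written: -634.9 kJ
-1171.6 = (+277.4) + (+393.5) + (-634.9) + x
x = (-1171.6 − (+36.0)) / (1) = -1207.6 kJ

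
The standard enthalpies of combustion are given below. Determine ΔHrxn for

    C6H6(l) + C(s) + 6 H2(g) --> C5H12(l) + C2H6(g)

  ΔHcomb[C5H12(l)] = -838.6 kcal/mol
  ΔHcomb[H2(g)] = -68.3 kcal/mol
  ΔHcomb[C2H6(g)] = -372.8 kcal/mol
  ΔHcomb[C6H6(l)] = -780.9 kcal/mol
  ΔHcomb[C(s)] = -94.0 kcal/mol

With combustion enthalpies, reactants minus products:
= [1·(-780.9) + 1·(-94.0) + 6·(-68.3)] − [1·(-838.6) + 1·(-372.8)]
= -73.3 kcal/mol

ΔHrxn = -73.3 kcal/mol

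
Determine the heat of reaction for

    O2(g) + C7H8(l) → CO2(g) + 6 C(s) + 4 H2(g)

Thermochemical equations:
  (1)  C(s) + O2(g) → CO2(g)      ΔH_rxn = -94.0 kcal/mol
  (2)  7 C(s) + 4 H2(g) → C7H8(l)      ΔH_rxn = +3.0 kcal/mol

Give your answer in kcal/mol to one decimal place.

(1) as written: -94.0 kcal/mol
(2) reversed: -3.0 kcal/mol
ΔH_rxn = (-94.0) + (-3.0) = -97.0 kcal/mol

ΔH_rxn = -97.0 kcal/mol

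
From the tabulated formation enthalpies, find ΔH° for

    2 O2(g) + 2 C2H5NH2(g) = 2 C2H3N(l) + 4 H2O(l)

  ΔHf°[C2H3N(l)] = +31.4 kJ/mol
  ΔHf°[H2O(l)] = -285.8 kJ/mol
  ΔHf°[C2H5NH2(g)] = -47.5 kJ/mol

Products: 2·(+31.4) + 4·(-285.8) = -1080.4
Reactants: 2·(+0.0) + 2·(-47.5) = -95.0
ΔH° = (-1080.4) − (-95.0) = -985.4 kJ/mol

ΔH° = -985.4 kJ/mol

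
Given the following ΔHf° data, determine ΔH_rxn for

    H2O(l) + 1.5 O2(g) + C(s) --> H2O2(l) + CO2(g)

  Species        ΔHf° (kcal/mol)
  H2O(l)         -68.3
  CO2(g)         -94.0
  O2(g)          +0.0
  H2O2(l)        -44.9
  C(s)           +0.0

ΔH_rxn = -70.6 kcal/mol

Products: 1·(-44.9) + 1·(-94.0) = -138.9
Reactants: 1·(-68.3) + 3/2·(+0.0) + 1·(+0.0) = -68.3
ΔH_rxn = (-138.9) − (-68.3) = -70.6 kcal/mol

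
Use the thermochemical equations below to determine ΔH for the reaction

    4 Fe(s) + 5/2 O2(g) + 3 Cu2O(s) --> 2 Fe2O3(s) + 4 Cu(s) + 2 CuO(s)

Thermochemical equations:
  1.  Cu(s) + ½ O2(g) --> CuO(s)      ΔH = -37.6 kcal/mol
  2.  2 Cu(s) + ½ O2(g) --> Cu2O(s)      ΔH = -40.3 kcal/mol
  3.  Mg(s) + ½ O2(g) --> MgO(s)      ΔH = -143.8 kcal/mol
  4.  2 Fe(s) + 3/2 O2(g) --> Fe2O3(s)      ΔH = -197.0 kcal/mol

eq. 1 × 2: (2)·(-37.6) = -75.2 kcal/mol
eq. 2 reversed and × 3: (-3)·(-40.3) = +120.9 kcal/mol
eq. 3: not needed.
eq. 4 × 2: (2)·(-197.0) = -394.0 kcal/mol
Combining the equations, ΔH = (-75.2) + (+120.9) + (-394.0) = -348.3 kcal/mol

ΔH = -348.3 kcal/mol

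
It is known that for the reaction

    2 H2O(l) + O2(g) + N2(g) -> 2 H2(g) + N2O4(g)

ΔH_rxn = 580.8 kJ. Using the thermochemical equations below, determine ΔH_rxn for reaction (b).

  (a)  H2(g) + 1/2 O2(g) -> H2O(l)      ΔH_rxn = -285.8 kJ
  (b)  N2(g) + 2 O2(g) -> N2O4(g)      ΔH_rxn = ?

(a) reversed and × 2 (reverse to put H2O(l) on the reactant side; ×2 to match 2 H2O(l) in the target): (-2)·(-285.8) = +571.6 kJ
(b) as written (N2O4(g) already on the product side): contributes x
+580.8 = (+571.6) + x
x = (+580.8 − (+571.6)) / (1) = 9.2 kJ

ΔH_rxn = 9.2 kJ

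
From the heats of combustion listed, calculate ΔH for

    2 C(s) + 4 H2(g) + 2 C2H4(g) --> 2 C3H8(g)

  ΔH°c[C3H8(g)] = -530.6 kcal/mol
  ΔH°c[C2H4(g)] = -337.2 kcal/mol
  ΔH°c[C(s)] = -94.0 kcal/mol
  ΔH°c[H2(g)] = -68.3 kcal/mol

Using ΔH = Σ nΔHc°(reactants) − Σ nΔHc°(products):
= [2·(-94.0) + 4·(-68.3) + 2·(-337.2)] − [2·(-530.6)]
= -74.4 kcal/mol

ΔH = -74.4 kcal/mol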